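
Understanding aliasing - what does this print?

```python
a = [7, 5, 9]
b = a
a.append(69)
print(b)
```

Key concept: basic list aliasing.
Step by step:
`a = [7, 5, 9]` → a = [7, 5, 9]
`b = a` → b = [7, 5, 9] (same object as a)
`a.append(69)` → a = [7, 5, 9, 69] (same object as b); b = [7, 5, 9, 69] (same object as a)
`print(b)` → prints [7, 5, 9, 69]

Answer: [7, 5, 9, 69]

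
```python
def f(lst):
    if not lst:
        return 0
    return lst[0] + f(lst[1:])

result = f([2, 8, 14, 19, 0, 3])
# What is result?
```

2 + 8 + 14 + 19 + 0 + 3 + 0 = 46

Answer: 46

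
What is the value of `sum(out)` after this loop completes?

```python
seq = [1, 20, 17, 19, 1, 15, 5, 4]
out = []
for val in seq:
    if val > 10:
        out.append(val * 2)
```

Sum of doubled values > 10
`out` takes the values: [] → [40] → [40, 34] → [40, 34, 38] → [40, 34, 38, 30]
So `sum(out)` = 142

Answer: 142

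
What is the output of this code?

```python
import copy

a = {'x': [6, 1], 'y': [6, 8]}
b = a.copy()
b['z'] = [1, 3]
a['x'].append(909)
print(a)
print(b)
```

Key concept: shallow copy of dict with mutable values.
Step by step:
`a = {'x': [6, 1], 'y': [6, 8]}` → a = {'x': [6, 1], 'y': [6, 8]}
`b = a.copy()` → b = {'x': [6, 1], 'y': [6, 8]}
`b['z'] = [1, 3]` → b = {'x': [6, 1], 'y': [6, 8], 'z': [1, 3]}
`a['x'].append(909)` → a = {'x': [6, 1, 909], 'y': [6, 8]}; b = {'x': [6, 1, 909], 'y': [6, 8], 'z': [1, 3]}
`print(a)` → prints {'x': [6, 1, 909], 'y': [6, 8]}
`print(b)` → prints {'x': [6, 1, 909], 'y': [6, 8], 'z': [1, 3]}

Answer:
{'x': [6, 1, 909], 'y': [6, 8]}
{'x': [6, 1, 909], 'y': [6, 8], 'z': [1, 3]}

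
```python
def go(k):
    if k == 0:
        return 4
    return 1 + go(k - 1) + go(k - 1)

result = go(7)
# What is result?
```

go(k) = 1 + 2·go(k-1), go(0)=4. Closed form: (4+1)·2^7 - 1 = 639.

Answer: 639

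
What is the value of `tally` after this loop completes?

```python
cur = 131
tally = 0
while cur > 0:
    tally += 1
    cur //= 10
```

Count digits by repeated division by 10
`tally` takes the values: 0 → 1 → 2 → 3

Answer: 3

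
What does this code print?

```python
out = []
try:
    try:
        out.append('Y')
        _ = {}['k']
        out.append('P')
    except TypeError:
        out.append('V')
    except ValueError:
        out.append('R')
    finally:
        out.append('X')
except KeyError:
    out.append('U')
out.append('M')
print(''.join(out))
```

Execution trace: 'Y' (inner try body) → 'X' (inner finally) → 'U' (outer except KeyError) → 'M' (after the try/except). Output: YXUM

Answer: YXUM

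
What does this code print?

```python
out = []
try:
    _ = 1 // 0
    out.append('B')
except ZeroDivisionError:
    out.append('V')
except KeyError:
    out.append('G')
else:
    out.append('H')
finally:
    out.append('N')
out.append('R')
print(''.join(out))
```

Execution trace: 'V' (except ZeroDivisionError) → 'N' (finally) → 'R' (after the try/except). Output: VNR

Answer: VNR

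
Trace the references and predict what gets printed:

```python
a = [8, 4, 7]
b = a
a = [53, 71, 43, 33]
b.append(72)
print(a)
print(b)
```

Key concept: rebinding vs mutation: a is rebound to a new list, b still points at the original.
Step by step:
`a = [8, 4, 7]` → a = [8, 4, 7]
`b = a` → b = [8, 4, 7] (same object as a)
`a = [53, 71, 43, 33]` → a = [53, 71, 43, 33]
`b.append(72)` → b = [8, 4, 7, 72]
`print(a)` → prints [53, 71, 43, 33]
`print(b)` → prints [8, 4, 7, 72]

Answer:
[53, 71, 43, 33]
[8, 4, 7, 72]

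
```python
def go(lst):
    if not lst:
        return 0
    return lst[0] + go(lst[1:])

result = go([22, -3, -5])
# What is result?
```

22 + (-3) + (-5) + 0 = 14

Answer: 14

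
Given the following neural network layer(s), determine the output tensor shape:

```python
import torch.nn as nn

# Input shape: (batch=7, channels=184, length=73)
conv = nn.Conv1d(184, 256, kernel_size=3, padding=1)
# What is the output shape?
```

Input: (7, 184, 73) -> Output: (7, 256, 73)

Answer: (7, 256, 73)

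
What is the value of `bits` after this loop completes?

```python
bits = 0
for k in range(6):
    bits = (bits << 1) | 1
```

Build 6 consecutive 1-bits: 0b111111
`bits` takes the values: 0 → 1 → 3 → 7 → 15 → 31 → 63

Answer: 63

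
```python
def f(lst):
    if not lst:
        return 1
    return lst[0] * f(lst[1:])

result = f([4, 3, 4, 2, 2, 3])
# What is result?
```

Product over [4, 3, 4, 2, 2, 3] = 4 * 3 * 4 * 2 * 2 * 3 = 576

Answer: 576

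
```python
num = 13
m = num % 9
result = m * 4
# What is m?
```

Trace:
`num = 13` → num = 13
`m = num % 9` → m = 4
`result = m * 4` → result = 16
So m = 4

Answer: 4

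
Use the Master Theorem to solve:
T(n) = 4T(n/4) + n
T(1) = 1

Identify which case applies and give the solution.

a=4, b=4, f(n)=n. log_4(4) = 1. Since c=1 = 1, Case 2 applies: T(n) = Θ(n^log_b(a) · log n) = O(n log n).

Answer: O(n log n) - Case 2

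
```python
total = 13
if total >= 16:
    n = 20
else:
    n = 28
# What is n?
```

Trace:
`total = 13` → total = 13
`if total >= 16: ...` → total >= 16 is False, take else branch → n = 28
So n = 28

Answer: 28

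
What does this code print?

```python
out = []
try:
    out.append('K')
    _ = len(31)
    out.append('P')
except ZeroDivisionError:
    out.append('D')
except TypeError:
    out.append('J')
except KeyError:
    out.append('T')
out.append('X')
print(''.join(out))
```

Execution trace: 'K' (try body) → 'J' (except TypeError) → 'X' (after the try/except). Output: KJX

Answer: KJX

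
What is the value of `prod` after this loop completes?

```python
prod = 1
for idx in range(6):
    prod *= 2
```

2^6 = 64
`prod` takes the values: 1 → 2 → 4 → 8 → 16 → 32 → 64

Answer: 64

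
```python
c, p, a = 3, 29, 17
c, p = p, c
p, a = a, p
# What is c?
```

Trace:
`c, p, a = 3, 29, 17` → c = 3; p = 29; a = 17
`c, p = p, c` → c = 29; p = 3
`p, a = a, p` → p = 17; a = 3
So c = 29

Answer: 29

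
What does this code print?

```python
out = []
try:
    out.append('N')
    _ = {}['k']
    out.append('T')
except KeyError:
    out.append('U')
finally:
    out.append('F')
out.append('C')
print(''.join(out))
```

Execution trace: 'N' (try body) → 'U' (except KeyError) → 'F' (finally) → 'C' (after the try/except). Output: NUFC

Answer: NUFC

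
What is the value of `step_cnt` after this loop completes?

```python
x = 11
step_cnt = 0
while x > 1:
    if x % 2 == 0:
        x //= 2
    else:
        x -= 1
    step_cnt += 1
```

Steps to reduce 11 to 1
`step_cnt` takes the values: 0 → 1 → 2 → 3 → 4 → 5

Answer: 5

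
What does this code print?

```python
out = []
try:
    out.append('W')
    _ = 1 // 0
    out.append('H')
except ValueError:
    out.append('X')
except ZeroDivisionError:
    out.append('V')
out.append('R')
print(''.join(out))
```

Execution trace: 'W' (try body) → 'V' (except ZeroDivisionError) → 'R' (after the try/except). Output: WVR

Answer: WVR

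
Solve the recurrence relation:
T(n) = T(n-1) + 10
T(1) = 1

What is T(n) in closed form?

Unrolling: T(n) = T(1) + 10·(n-1) = 1 + 10(n-1) = 10n - 9.

Answer: T(n) = 10n - 9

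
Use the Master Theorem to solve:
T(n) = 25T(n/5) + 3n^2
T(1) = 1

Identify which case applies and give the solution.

a=25, b=5, f(n)=3n^2. log_5(25) = 2. Since c=2 = 2, Case 2 applies: T(n) = Θ(n^log_b(a) · log n) = O(n^2 log n).

Answer: O(n^2 log n) - Case 2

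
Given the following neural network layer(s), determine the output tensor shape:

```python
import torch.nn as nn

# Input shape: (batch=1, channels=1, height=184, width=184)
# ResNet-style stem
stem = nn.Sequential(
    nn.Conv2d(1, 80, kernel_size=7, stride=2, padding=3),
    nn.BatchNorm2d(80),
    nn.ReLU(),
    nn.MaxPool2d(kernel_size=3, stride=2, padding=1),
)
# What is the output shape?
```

Input: (1, 1, 184, 184) -> after Conv2d 7x7 stride=2: (1, 80, 92, 92) -> Output: (1, 80, 46, 46)

Answer: (1, 80, 46, 46)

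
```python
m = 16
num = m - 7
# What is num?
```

Trace:
`m = 16` → m = 16
`num = m - 7` → num = 9
So num = 9

Answer: 9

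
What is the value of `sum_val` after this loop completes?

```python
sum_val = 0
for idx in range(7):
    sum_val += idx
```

Sum of 0 to 6 = 21
`sum_val` takes the values: 0 → 1 → 3 → 6 → 10 → 15 → 21

Answer: 21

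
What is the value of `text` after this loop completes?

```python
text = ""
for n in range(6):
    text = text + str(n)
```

Concatenate digits 0 to 5
`text` takes the values: "" → "0" → "01" → "012" → "0123" → "01234" → "012345"

Answer: "012345"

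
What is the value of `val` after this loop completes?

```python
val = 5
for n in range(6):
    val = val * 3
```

Multiply by 3, 6 times: 5 * 3^6 = 3645
`val` takes the values: 5 → 15 → 45 → 135 → 405 → 1215 → 3645

Answer: 3645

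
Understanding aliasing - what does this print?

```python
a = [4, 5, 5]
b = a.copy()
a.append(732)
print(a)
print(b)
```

Key concept: list.copy() creates independent copy.
Step by step:
`a = [4, 5, 5]` → a = [4, 5, 5]
`b = a.copy()` → b = [4, 5, 5]
`a.append(732)` → a = [4, 5, 5, 732]
`print(a)` → prints [4, 5, 5, 732]
`print(b)` → prints [4, 5, 5]

Answer:
[4, 5, 5, 732]
[4, 5, 5]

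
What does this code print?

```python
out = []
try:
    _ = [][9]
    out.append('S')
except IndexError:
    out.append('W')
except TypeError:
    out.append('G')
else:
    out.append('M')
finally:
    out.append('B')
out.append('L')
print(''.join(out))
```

Execution trace: 'W' (except IndexError) → 'B' (finally) → 'L' (after the try/except). Output: WBL

Answer: WBL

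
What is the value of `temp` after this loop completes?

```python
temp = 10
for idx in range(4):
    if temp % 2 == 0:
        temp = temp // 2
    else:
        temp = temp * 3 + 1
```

Collatz-style transformation from 10
`temp` takes the values: 10 → 5 → 16 → 8 → 4

Answer: 4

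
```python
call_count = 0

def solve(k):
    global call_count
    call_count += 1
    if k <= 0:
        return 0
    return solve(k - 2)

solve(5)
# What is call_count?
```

Linear recursion stepping by 2: 4 calls from k=5 down to ≤0.

Answer: 4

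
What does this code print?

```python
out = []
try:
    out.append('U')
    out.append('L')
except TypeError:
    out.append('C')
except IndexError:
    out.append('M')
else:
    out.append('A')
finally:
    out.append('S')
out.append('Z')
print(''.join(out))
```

Execution trace: 'U' (try body) → 'L' (try body, no exception) → 'A' (else) → 'S' (finally) → 'Z' (after the try/except). Output: ULASZ

Answer: ULASZ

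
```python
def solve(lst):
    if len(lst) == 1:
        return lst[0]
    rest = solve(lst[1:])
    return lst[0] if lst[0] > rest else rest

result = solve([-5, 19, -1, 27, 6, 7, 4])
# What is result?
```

Recursive max over [-5, 19, -1, 27, 6, 7, 4] = 27

Answer: 27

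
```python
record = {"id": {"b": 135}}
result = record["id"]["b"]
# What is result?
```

Trace:
`record = {"id": {"b": 135}}` → record = {'id': {'b': 135}}
`result = record["id"]["b"]` → result = 135
So result = 135

Answer: 135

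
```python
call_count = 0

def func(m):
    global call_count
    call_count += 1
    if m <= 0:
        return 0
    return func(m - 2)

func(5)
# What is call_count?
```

Linear recursion stepping by 2: 4 calls from m=5 down to ≤0.

Answer: 4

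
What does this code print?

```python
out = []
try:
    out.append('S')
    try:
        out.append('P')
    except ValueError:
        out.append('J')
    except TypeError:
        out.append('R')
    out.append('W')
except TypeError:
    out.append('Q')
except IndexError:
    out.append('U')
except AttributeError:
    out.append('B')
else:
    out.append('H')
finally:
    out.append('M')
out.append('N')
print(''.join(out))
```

Execution trace: 'S' (try body) → 'P' (inner try body, no exception) → 'W' (try body, no exception) → 'H' (else) → 'M' (finally) → 'N' (after the try/except). Output: SPWHMN

Answer: SPWHMN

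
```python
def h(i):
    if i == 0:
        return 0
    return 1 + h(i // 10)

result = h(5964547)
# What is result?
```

Count of digits of 5964547: 7

Answer: 7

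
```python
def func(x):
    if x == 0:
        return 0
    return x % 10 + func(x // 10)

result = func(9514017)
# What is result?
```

Sum of digits of 9514017: 7 + 1 + 0 + 4 + 1 + 5 + 9 = 27

Answer: 27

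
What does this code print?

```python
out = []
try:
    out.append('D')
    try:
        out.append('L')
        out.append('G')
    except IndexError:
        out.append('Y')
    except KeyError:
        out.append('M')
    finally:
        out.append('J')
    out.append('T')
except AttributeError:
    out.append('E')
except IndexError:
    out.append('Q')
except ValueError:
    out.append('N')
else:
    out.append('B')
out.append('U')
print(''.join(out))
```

Execution trace: 'D' (try body) → 'L' (inner try body) → 'G' (inner try body, no exception) → 'J' (inner finally) → 'T' (try body, no exception) → 'B' (else) → 'U' (after the try/except). Output: DLGJTBU

Answer: DLGJTBU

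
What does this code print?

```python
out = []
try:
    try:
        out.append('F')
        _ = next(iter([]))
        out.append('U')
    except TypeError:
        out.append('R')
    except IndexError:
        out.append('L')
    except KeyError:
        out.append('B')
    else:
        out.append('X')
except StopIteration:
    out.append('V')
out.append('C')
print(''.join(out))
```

Execution trace: 'F' (inner try body) → 'V' (outer except StopIteration) → 'C' (after the try/except). Output: FVC

Answer: FVC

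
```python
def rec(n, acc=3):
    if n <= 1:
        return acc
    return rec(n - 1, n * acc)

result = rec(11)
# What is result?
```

Accumulator trace (n, acc): (11, 3) -> (10, 33) -> (9, 330) -> (8, 2970) -> (7, 23760) -> (6, 166320) -> (5, 997920) -> (4, 4989600) -> (3, 19958400) -> (2, 59875200) -> (1, 119750400) -> return 119750400

Answer: 119750400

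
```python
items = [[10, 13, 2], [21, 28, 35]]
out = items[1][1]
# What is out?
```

Trace:
`items = [[10, 13, 2], [21, 28, 35]]` → items = [[10, 13, 2], [21, 28, 35]]
`out = items[1][1]` → out = 28
So out = 28

Answer: 28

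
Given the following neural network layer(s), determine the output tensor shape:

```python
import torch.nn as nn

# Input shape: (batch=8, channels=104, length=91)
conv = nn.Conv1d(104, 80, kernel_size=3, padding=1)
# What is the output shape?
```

Input: (8, 104, 91) -> Output: (8, 80, 91)

Answer: (8, 80, 91)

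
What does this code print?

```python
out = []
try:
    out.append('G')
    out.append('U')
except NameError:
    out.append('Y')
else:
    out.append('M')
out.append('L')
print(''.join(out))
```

Execution trace: 'G' (try body) → 'U' (try body, no exception) → 'M' (else) → 'L' (after the try/except). Output: GUML

Answer: GUML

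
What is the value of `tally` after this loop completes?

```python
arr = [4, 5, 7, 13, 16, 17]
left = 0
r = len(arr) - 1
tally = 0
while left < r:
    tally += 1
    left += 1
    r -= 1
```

Iterations until pointers meet (list length 6)
`tally` takes the values: 0 → 1 → 2 → 3

Answer: 3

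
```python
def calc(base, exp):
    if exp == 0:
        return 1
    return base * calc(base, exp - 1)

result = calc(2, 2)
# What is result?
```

calc(2, 2) = 2 * 2 = 4

Answer: 4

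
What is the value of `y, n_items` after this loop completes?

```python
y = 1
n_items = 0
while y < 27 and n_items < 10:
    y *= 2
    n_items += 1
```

Double until >= 27 or 10 iterations
`y, n_items` takes the values: (1, 0) → (2, 0) → (2, 1) → (4, 1) → (4, 2) → (8, 2) → (8, 3) → (16, 3) → (16, 4) → (32, 4) → (32, 5)

Answer: 32, 5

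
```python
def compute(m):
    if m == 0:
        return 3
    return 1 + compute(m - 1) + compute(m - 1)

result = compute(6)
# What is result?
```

compute(m) = 1 + 2·compute(m-1), compute(0)=3. Closed form: (3+1)·2^6 - 1 = 255.

Answer: 255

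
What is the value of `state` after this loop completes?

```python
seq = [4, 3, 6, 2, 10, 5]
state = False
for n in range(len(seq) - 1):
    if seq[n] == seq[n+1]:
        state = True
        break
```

Check consecutive duplicates in [4, 3, 6, 2, 10, 5]
`state` takes the values: False

Answer: False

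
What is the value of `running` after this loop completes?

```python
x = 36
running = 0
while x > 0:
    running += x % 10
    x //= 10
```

Sum digits of 36
`running` takes the values: 0 → 6 → 9

Answer: 9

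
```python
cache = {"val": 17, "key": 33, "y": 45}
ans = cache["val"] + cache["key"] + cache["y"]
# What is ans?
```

Trace:
`cache = {"val": 17, "key": 33, "y": 45}` → cache = {'val': 17, 'key': 33, 'y': 45}
`ans = cache["val"] + cache["key"] + cache["y"]` → ans = 95
So ans = 95

Answer: 95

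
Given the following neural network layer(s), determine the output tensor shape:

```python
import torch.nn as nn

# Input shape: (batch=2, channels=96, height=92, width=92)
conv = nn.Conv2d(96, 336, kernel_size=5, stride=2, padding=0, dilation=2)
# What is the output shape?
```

Input: (2, 96, 92, 92) -> Output: (2, 336, 42, 42)

Answer: (2, 336, 42, 42)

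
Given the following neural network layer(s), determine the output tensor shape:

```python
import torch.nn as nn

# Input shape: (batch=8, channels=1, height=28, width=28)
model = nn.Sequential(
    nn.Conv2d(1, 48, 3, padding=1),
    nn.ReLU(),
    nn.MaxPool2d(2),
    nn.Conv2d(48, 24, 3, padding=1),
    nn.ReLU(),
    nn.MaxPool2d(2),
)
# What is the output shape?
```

Input: (8, 1, 28, 28) -> after first Conv2d: (8, 48, 28, 28) -> after first MaxPool2d: (8, 48, 14, 14) -> after second Conv2d: (8, 24, 14, 14) -> Output: (8, 24, 7, 7)

Answer: (8, 24, 7, 7)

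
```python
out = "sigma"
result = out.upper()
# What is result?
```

Trace:
`out = "sigma"` → out = 'sigma'
`result = out.upper()` → result = 'SIGMA'
So result = 'SIGMA'

Answer: 'SIGMA'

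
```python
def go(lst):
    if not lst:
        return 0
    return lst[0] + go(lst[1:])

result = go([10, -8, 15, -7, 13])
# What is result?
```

10 + (-8) + 15 + (-7) + 13 + 0 = 23

Answer: 23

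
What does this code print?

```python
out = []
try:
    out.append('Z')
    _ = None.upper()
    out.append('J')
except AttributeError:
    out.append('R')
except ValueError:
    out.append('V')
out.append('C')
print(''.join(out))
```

Execution trace: 'Z' (try body) → 'R' (except AttributeError) → 'C' (after the try/except). Output: ZRC

Answer: ZRC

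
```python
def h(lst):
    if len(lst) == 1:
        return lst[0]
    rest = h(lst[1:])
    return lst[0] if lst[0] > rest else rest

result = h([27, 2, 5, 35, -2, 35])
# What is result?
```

Recursive max over [27, 2, 5, 35, -2, 35] = 35

Answer: 35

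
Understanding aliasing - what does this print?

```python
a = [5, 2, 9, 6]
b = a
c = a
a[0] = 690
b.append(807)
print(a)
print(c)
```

Key concept: multiple aliases.
Step by step:
`a = [5, 2, 9, 6]` → a = [5, 2, 9, 6]
`b = a` → b = [5, 2, 9, 6] (same object as a)
`c = a` → c = [5, 2, 9, 6] (same object as a, b)
`a[0] = 690` → a = [690, 2, 9, 6] (same object as b, c); b = [690, 2, 9, 6] (same object as a, c); c = [690, 2, 9, 6] (same object as a, b)
`b.append(807)` → a = [690, 2, 9, 6, 807] (same object as b, c); b = [690, 2, 9, 6, 807] (same object as a, c); c = [690, 2, 9, 6, 807] (same object as a, b)
`print(a)` → prints [690, 2, 9, 6, 807]
`print(c)` → prints [690, 2, 9, 6, 807]

Answer:
[690, 2, 9, 6, 807]
[690, 2, 9, 6, 807]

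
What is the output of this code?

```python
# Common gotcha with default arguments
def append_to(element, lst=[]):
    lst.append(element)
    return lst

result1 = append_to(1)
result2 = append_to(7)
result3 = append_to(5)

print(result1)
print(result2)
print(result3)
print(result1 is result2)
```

Key concept: mutable default argument gotcha.
Step by step:
`result1 = append_to(1)` → result1 = [1]
`result2 = append_to(7)` → result1 = [1, 7] (same object as result2); result2 = [1, 7] (same object as result1)
`result3 = append_to(5)` → result1 = [1, 7, 5] (same object as result2, result3); result2 = [1, 7, 5] (same object as result1, result3); result3 = [1, 7, 5] (same object as result1, result2)
`print(result1)` → prints [1, 7, 5]
`print(result2)` → prints [1, 7, 5]
`print(result3)` → prints [1, 7, 5]
`print(result1 is result2)` → prints True

Answer:
[1, 7, 5]
[1, 7, 5]
[1, 7, 5]
True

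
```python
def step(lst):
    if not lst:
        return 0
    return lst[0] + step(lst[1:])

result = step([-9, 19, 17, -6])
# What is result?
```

(-9) + 19 + 17 + (-6) + 0 = 21

Answer: 21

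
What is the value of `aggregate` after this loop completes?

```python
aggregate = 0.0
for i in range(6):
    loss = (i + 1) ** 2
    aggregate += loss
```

Sum of squared losses 1² + 2² + ... + 6²
`aggregate` takes the values: 0.0 → 1.0 → 5.0 → 14.0 → 30.0 → 55.0 → 91.0

Answer: 91.0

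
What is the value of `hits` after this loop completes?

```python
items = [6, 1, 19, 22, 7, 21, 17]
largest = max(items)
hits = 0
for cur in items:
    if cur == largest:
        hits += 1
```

Count of max value 22 in [6, 1, 19, 22, 7, 21, 17]
`hits` takes the values: 0 → 1

Answer: 1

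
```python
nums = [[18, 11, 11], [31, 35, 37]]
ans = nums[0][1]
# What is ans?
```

Trace:
`nums = [[18, 11, 11], [31, 35, 37]]` → nums = [[18, 11, 11], [31, 35, 37]]
`ans = nums[0][1]` → ans = 11
So ans = 11

Answer: 11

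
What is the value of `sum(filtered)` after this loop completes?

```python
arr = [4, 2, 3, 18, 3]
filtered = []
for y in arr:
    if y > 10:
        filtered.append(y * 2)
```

Sum of doubled values > 10
`filtered` takes the values: [] → [36]
So `sum(filtered)` = 36

Answer: 36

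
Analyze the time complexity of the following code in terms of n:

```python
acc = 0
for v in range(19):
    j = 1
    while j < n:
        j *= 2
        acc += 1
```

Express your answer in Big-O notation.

Each loop level contributes: 1 × log n. Multiplying the contributions gives O(log n).

Answer: O(log n)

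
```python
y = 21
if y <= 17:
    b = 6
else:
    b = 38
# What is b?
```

Trace:
`y = 21` → y = 21
`if y <= 17: ...` → y <= 17 is False, take else branch → b = 38
So b = 38

Answer: 38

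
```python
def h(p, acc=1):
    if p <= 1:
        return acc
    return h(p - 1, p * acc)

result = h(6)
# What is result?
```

Accumulator trace (n, acc): (6, 1) -> (5, 6) -> (4, 30) -> (3, 120) -> (2, 360) -> (1, 720) -> return 720

Answer: 720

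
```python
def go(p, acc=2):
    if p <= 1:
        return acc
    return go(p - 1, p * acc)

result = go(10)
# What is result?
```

Accumulator trace (n, acc): (10, 2) -> (9, 20) -> (8, 180) -> (7, 1440) -> (6, 10080) -> (5, 60480) -> (4, 302400) -> (3, 1209600) -> (2, 3628800) -> (1, 7257600) -> return 7257600

Answer: 7257600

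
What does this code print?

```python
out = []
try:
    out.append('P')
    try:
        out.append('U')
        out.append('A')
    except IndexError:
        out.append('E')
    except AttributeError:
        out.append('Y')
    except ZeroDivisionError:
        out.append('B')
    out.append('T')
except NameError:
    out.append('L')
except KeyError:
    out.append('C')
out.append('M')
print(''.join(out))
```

Execution trace: 'P' (try body) → 'U' (inner try body) → 'A' (inner try body, no exception) → 'T' (try body, no exception) → 'M' (after the try/except). Output: PUATM

Answer: PUATM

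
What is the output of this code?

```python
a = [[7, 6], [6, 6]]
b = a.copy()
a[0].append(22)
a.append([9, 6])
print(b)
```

Key concept: shallow copy with nested lists.
Step by step:
`a = [[7, 6], [6, 6]]` → a = [[7, 6], [6, 6]]
`b = a.copy()` → b = [[7, 6], [6, 6]]
`a[0].append(22)` → a = [[7, 6, 22], [6, 6]]; b = [[7, 6, 22], [6, 6]]
`a.append([9, 6])` → a = [[7, 6, 22], [6, 6], [9, 6]]
`print(b)` → prints [[7, 6, 22], [6, 6]]

Answer: [[7, 6, 22], [6, 6]]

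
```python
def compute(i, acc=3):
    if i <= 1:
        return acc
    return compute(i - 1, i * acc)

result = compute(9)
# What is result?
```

Accumulator trace (n, acc): (9, 3) -> (8, 27) -> (7, 216) -> (6, 1512) -> (5, 9072) -> (4, 45360) -> (3, 181440) -> (2, 544320) -> (1, 1088640) -> return 1088640

Answer: 1088640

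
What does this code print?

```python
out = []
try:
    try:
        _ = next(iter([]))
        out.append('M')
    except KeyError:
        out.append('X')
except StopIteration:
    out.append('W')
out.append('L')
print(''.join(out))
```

Execution trace: 'W' (outer except StopIteration) → 'L' (after the try/except). Output: WL

Answer: WL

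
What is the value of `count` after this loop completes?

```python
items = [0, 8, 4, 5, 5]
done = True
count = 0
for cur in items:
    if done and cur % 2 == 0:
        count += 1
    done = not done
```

Count even values at even positions
`count` takes the values: 0 → 1 → 2

Answer: 2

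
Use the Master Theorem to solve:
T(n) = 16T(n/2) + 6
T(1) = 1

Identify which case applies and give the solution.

a=16, b=2, f(n)=6. log_2(16) = 4. Since c=0 < 4, Case 1 applies: T(n) = Θ(n^log_b(a)) = O(n^4).

Answer: O(n^4) - Case 1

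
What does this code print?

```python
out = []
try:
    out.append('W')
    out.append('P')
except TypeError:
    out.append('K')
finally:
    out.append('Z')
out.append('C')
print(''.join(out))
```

Execution trace: 'W' (try body) → 'P' (try body, no exception) → 'Z' (finally) → 'C' (after the try/except). Output: WPZC

Answer: WPZC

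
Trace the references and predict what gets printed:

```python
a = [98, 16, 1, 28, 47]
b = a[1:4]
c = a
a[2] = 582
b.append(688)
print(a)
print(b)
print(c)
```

Key concept: slice vs alias.
Step by step:
`a = [98, 16, 1, 28, 47]` → a = [98, 16, 1, 28, 47]
`b = a[1:4]` → b = [16, 1, 28]
`c = a` → c = [98, 16, 1, 28, 47] (same object as a)
`a[2] = 582` → a = [98, 16, 582, 28, 47] (same object as c); c = [98, 16, 582, 28, 47] (same object as a)
`b.append(688)` → b = [16, 1, 28, 688]
`print(a)` → prints [98, 16, 582, 28, 47]
`print(b)` → prints [16, 1, 28, 688]
`print(c)` → prints [98, 16, 582, 28, 47]

Answer:
[98, 16, 582, 28, 47]
[16, 1, 28, 688]
[98, 16, 582, 28, 47]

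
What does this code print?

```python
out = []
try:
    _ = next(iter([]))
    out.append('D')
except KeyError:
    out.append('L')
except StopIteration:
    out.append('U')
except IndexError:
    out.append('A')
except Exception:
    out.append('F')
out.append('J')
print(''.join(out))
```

Execution trace: 'U' (except StopIteration) → 'J' (after the try/except). Output: UJ

Answer: UJ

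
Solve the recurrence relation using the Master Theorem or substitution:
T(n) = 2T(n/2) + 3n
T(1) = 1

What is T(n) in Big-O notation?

By Master Theorem: a=2, b=2, f(n)=3n. Since log_2(2) = 1 and f(n) = Θ(n^1), Case 2 applies. T(n) = O(n log n).

Answer: O(n log n)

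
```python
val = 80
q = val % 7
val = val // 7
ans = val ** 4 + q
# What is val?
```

Trace:
`val = 80` → val = 80
`q = val % 7` → q = 3
`val = val // 7` → val = 11
`ans = val ** 4 + q` → ans = 14644
So val = 11

Answer: 11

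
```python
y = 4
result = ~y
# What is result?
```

Trace:
`y = 4` → y = 4
`result = ~y` → result = -5
So result = -5

Answer: -5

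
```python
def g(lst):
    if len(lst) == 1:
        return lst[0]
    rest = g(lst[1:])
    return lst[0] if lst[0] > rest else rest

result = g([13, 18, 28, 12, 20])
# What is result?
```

Recursive max over [13, 18, 28, 12, 20] = 28

Answer: 28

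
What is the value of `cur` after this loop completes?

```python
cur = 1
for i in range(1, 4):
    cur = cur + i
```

Start at 1, add 1 through 3
`cur` takes the values: 1 → 2 → 4 → 7

Answer: 7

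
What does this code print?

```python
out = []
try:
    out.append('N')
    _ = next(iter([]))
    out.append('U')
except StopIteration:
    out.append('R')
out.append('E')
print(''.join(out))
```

Execution trace: 'N' (try body) → 'R' (except StopIteration) → 'E' (after the try/except). Output: NRE

Answer: NRE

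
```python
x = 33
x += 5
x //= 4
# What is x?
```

Trace:
`x = 33` → x = 33
`x += 5` → x = 38
`x //= 4` → x = 9
So x = 9

Answer: 9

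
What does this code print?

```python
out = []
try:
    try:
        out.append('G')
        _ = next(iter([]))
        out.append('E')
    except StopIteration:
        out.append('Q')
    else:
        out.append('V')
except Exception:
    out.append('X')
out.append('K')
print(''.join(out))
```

Execution trace: 'G' (inner try body) → 'Q' (inner except StopIteration) → 'K' (after the try/except). Output: GQK

Answer: GQK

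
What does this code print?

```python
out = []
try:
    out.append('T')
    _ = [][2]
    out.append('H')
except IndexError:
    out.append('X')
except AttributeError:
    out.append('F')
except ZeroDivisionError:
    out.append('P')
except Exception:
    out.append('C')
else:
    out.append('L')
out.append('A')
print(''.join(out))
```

Execution trace: 'T' (try body) → 'X' (except IndexError) → 'A' (after the try/except). Output: TXA

Answer: TXA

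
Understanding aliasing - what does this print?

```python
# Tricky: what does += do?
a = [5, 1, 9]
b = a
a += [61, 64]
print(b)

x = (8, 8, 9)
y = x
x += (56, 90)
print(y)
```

Key concept: += behavior differs for mutable vs immutable.
Step by step:
`a = [5, 1, 9]` → a = [5, 1, 9]
`b = a` → b = [5, 1, 9] (same object as a)
`a += [61, 64]` → a = [5, 1, 9, 61, 64] (same object as b); b = [5, 1, 9, 61, 64] (same object as a)
`print(b)` → prints [5, 1, 9, 61, 64]
`x = (8, 8, 9)` → x = (8, 8, 9)
`y = x` → y = (8, 8, 9)
`x += (56, 90)` → x = (8, 8, 9, 56, 90)
`print(y)` → prints (8, 8, 9)

Answer:
[5, 1, 9, 61, 64]
(8, 8, 9)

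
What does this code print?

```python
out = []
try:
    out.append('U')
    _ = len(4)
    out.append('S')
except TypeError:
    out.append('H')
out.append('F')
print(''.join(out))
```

Execution trace: 'U' (try body) → 'H' (except TypeError) → 'F' (after the try/except). Output: UHF

Answer: UHF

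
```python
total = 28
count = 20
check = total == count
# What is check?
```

Trace:
`total = 28` → total = 28
`count = 20` → count = 20
`check = total == count` → check = False
So check = False

Answer: False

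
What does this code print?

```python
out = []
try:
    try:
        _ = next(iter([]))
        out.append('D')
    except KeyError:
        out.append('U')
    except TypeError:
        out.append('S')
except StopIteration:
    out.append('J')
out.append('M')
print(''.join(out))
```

Execution trace: 'J' (outer except StopIteration) → 'M' (after the try/except). Output: JM

Answer: JM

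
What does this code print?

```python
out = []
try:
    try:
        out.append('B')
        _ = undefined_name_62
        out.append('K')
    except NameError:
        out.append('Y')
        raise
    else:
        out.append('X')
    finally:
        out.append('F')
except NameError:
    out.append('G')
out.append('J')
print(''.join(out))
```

Execution trace: 'B' (inner try body) → 'Y' (inner except NameError) → 'F' (inner finally) → 'G' (outer except NameError) → 'J' (after the try/except). Output: BYFGJ

Answer: BYFGJ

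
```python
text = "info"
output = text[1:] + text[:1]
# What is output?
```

Trace:
`text = "info"` → text = 'info'
`output = text[1:] + text[:1]` → output = 'nfoi'
So output = 'nfoi'

Answer: 'nfoi'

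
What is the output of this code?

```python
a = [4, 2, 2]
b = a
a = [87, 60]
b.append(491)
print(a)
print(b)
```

Key concept: rebinding vs mutation: a is rebound to a new list, b still points at the original.
Step by step:
`a = [4, 2, 2]` → a = [4, 2, 2]
`b = a` → b = [4, 2, 2] (same object as a)
`a = [87, 60]` → a = [87, 60]
`b.append(491)` → b = [4, 2, 2, 491]
`print(a)` → prints [87, 60]
`print(b)` → prints [4, 2, 2, 491]

Answer:
[87, 60]
[4, 2, 2, 491]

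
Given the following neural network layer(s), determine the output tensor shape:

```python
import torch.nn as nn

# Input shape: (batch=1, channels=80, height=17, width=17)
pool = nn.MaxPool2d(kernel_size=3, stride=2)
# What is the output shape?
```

Input: (1, 80, 17, 17) -> Output: (1, 80, 8, 8)

Answer: (1, 80, 8, 8)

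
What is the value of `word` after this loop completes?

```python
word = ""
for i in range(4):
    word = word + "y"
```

Repeat 'y' 4 times
`word` takes the values: "" → "y" → "yy" → "yyy" → "yyyy"

Answer: "yyyy"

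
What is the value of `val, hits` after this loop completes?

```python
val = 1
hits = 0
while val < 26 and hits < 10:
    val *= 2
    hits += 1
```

Double until >= 26 or 10 iterations
`val, hits` takes the values: (1, 0) → (2, 0) → (2, 1) → (4, 1) → (4, 2) → (8, 2) → (8, 3) → (16, 3) → (16, 4) → (32, 4) → (32, 5)

Answer: 32, 5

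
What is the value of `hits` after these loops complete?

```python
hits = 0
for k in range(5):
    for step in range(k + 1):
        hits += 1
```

Triangle: 1 + 2 + ... + 5
`hits` takes the values: 0 → 1 → 2 → 3 → 4 → 5 → 6 → 7 → 8 → 9 → 10 → 11 → 12 → 13 → 14 → 15

Answer: 15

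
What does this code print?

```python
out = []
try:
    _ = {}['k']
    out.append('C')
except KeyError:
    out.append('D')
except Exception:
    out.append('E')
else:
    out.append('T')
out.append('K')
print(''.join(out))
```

Execution trace: 'D' (except KeyError) → 'K' (after the try/except). Output: DK

Answer: DK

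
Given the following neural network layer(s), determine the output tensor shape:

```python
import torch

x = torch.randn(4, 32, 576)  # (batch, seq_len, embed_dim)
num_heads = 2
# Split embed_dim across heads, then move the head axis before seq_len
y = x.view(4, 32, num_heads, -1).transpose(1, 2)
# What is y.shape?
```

Input: (4, 32, 576) -> head_dim = 576 // 2 = 288; after view: (4, 32, 2, 288) -> after transpose(1, 2): (4, 2, 32, 288) -> Output: (4, 2, 32, 288)

Answer: (4, 2, 32, 288)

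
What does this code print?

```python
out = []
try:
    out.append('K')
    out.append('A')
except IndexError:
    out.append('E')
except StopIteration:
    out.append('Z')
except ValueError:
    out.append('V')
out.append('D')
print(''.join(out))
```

Execution trace: 'K' (try body) → 'A' (try body, no exception) → 'D' (after the try/except). Output: KAD

Answer: KAD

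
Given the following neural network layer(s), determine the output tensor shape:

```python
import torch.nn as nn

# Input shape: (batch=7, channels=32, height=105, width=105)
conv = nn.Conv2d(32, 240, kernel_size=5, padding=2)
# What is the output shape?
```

Input: (7, 32, 105, 105) -> Output: (7, 240, 105, 105)

Answer: (7, 240, 105, 105)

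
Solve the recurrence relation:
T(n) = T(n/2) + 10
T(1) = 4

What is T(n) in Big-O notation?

Each step divides n by 2 and adds 10. After log_2(n) steps we reach T(1)=4. So T(n) = 10·log_2(n) + 4 = O(log n).

Answer: O(log n)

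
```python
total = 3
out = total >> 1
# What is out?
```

Trace:
`total = 3` → total = 3
`out = total >> 1` → out = 1
So out = 1

Answer: 1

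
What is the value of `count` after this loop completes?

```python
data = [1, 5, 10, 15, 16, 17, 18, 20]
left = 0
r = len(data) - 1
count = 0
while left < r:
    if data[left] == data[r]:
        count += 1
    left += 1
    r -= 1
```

Count matching pairs from ends
`count` takes the values: 0

Answer: 0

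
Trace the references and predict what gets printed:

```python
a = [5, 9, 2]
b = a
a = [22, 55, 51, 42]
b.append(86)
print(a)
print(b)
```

Key concept: rebinding vs mutation: a is rebound to a new list, b still points at the original.
Step by step:
`a = [5, 9, 2]` → a = [5, 9, 2]
`b = a` → b = [5, 9, 2] (same object as a)
`a = [22, 55, 51, 42]` → a = [22, 55, 51, 42]
`b.append(86)` → b = [5, 9, 2, 86]
`print(a)` → prints [22, 55, 51, 42]
`print(b)` → prints [5, 9, 2, 86]

Answer:
[22, 55, 51, 42]
[5, 9, 2, 86]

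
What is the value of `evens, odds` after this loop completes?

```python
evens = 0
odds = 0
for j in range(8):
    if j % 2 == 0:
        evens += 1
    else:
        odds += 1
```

Count evens and odds in range(8)
`evens, odds` takes the values: (0, 0) → (1, 0) → (1, 1) → (2, 1) → (2, 2) → (3, 2) → (3, 3) → (4, 3) → (4, 4)

Answer: 4, 4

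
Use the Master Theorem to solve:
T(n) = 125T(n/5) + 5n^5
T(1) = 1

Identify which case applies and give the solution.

a=125, b=5, f(n)=5n^5. log_5(125) = 3. Since c=5 > 3 and the regularity condition holds (125(n/5)^5 = (125/5^5)n^5 with 125/5^5 < 1), Case 3 applies: T(n) = Θ(f(n)) = O(n^5).

Answer: O(n^5) - Case 3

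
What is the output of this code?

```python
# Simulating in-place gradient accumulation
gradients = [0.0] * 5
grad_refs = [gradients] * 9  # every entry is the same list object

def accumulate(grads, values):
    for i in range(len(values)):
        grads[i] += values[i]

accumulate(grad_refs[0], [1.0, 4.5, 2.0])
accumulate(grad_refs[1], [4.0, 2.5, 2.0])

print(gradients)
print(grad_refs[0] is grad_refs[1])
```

Key concept: gradient accumulation aliasing.
Step by step:
`gradients = [0.0] * 5` → gradients = [0.0, 0.0, 0.0, 0.0, 0.0]
`grad_refs = [gradients] * 9` → grad_refs = [[0.0, 0.0, 0.0, 0.0, 0.0], [0.0, 0.0, 0.0, 0.0, 0.0], [0.0, 0.0, 0.0, 0.0, 0.0], [0.0, 0.0, 0.0, 0.0, 0.0], [0.0, 0.0, 0.0, 0.0, 0.0], [0.0, 0.0, 0.0, 0.0, 0.0], [0.0, 0.0, 0.0, 0.0, 0.0], [0.0, 0.0, 0.0, 0.0, 0.0], [0.0, 0.0, 0.0, 0.0, 0.0]]
`accumulate(grad_refs[0], [1.0, 4.5, 2.0])` → gradients = [1.0, 4.5, 2.0, 0.0, 0.0]; grad_refs = [[1.0, 4.5, 2.0, 0.0, 0.0], [1.0, 4.5, 2.0, 0.0, 0.0], [1.0, 4.5, 2.0, 0.0, 0.0], [1.0, 4.5, 2.0, 0.0, 0.0], [1.0, 4.5, 2.0, 0.0, 0.0], [1.0, 4.5, 2.0, 0.0, 0.0], [1.0, 4.5, 2.0, 0.0, 0.0], [1.0, 4.5, 2.0, 0.0, 0.0], [1.0, 4.5, 2.0, 0.0, 0.0]]
`accumulate(grad_refs[1], [4.0, 2.5, 2.0])` → gradients = [5.0, 7.0, 4.0, 0.0, 0.0]; grad_refs = [[5.0, 7.0, 4.0, 0.0, 0.0], [5.0, 7.0, 4.0, 0.0, 0.0], [5.0, 7.0, 4.0, 0.0, 0.0], [5.0, 7.0, 4.0, 0.0, 0.0], [5.0, 7.0, 4.0, 0.0, 0.0], [5.0, 7.0, 4.0, 0.0, 0.0], [5.0, 7.0, 4.0, 0.0, 0.0], [5.0, 7.0, 4.0, 0.0, 0.0], [5.0, 7.0, 4.0, 0.0, 0.0]]
`print(gradients)` → prints [5.0, 7.0, 4.0, 0.0, 0.0]
`print(grad_refs[0] is grad_refs[1])` → prints True

Answer:
[5.0, 7.0, 4.0, 0.0, 0.0]
True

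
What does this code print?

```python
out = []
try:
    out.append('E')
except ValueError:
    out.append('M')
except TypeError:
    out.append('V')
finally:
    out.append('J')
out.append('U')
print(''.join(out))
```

Execution trace: 'E' (try body, no exception) → 'J' (finally) → 'U' (after the try/except). Output: EJU

Answer: EJU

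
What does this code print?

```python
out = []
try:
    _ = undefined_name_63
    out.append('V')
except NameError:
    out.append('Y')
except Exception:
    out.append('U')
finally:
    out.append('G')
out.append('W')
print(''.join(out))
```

Execution trace: 'Y' (except NameError) → 'G' (finally) → 'W' (after the try/except). Output: YGW

Answer: YGW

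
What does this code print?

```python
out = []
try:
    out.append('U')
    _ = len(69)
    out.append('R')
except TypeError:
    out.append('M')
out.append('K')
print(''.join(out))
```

Execution trace: 'U' (try body) → 'M' (except TypeError) → 'K' (after the try/except). Output: UMK

Answer: UMK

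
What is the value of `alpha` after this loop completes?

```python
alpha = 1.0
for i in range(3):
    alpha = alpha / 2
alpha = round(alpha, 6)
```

Halving LR 3 times: 1 / 2^3
`alpha` takes the values: 1.0 → 0.5 → 0.25 → 0.125

Answer: 0.125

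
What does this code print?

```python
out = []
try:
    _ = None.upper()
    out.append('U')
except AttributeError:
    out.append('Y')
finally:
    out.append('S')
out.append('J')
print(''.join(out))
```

Execution trace: 'Y' (except AttributeError) → 'S' (finally) → 'J' (after the try/except). Output: YSJ

Answer: YSJ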